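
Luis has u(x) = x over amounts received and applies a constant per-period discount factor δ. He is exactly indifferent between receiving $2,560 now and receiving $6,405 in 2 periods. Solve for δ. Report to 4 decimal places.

Indifference means u(2560) = δ^2 · u(6405), so δ^2 = u(2560)/u(6405).
With u(x) = x: δ^2 = 2560/6405 = 0.39969.
Taking the square root: δ = 0.39969^(1/2) ≈ 0.6322.

δ ≈ 0.6322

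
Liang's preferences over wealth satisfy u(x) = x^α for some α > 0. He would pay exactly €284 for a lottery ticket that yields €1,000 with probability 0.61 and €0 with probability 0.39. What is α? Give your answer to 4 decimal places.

α ≈ 0.3927

The lottery's expected utility is 0.61·u(1000) + 0.39·u(0) = 0.61·1000^α (since u(0) = 0 for α > 0).
Setting u(284) equal to that: 284^α = 0.61·1000^α ⇒ (284/1000)^α = 0.61.
α = ln(0.61) / ln(284/1000) = -0.4942963/-1.2587810 ≈ 0.3927.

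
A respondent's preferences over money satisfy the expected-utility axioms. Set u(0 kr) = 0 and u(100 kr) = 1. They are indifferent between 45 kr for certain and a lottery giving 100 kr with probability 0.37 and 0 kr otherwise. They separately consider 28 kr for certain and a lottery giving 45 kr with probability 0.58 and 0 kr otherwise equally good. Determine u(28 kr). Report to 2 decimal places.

The first gamble pins u(45 kr): it must equal 0.37·1 + 0.63·0 = 0.37.
Chaining: u(28 kr) = 0.58·0.37 + 0.42·0.00 = 0.2146.

0.21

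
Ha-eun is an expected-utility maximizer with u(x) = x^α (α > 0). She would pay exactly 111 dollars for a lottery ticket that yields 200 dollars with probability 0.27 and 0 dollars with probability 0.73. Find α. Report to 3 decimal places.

EU(lottery) = 0.27·200^α + 0.73·0 = 0.27·200^α.
Equating: 111^α = 0.27·200^α, i.e. 0.5550^α = 0.27.
α = ln(0.27) / ln(111/200) = -1.309333/-0.588787 ≈ 2.224.

α ≈ 2.224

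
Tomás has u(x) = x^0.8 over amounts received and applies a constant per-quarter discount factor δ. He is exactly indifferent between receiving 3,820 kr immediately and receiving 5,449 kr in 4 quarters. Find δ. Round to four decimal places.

δ ≈ 0.9314

Equating discounted utilities: u(3820) = δ^4·u(5449) ⇒ δ^4 = u(3820)/u(5449).
Since u(x) = x^0.8, δ^4 = (3820/5449)^0.8 = 0.70105^0.8 = 0.75266.
Taking the 4th root: δ = 0.75266^(1/4) ≈ 0.9314.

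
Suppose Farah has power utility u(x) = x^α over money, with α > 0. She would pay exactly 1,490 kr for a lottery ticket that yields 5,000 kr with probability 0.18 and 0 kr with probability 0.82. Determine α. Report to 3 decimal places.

Since u(0) = 0, the lottery's EU is 0.18·5000^α.
Equating: 1490^α = 0.18·5000^α, i.e. 0.2980^α = 0.18.
α = ln(0.18) / ln(1490/5000) = -1.714798/-1.210662 ≈ 1.416.

α ≈ 1.416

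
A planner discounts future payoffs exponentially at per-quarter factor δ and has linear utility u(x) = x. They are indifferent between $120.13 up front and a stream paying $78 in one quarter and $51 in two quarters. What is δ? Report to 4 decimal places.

Present value of the stream is 78·δ + 51·δ². Indifference gives 78δ + 51δ² = 120.13.
Rearranged: 51δ² + 78δ − 120.13 = 0.
By the quadratic formula (taking the positive root), δ = (−78 + √30590.52) / 102 ≈ 0.9500.

δ ≈ 0.9500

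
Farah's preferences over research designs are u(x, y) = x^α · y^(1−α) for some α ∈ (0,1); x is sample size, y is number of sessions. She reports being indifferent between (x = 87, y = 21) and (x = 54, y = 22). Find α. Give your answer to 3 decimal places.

α ≈ 0.089

Indifference: 87^α · 21^(1−α) = 54^α · 22^(1−α).
(87/54)^α = (22/21)^(1−α); take logs: α·ln(87/54) = (1−α)·ln(22/21), i.e. α·0.476924 = (1−α)·0.046520.
With A = 0.476924 and B = 0.046520: α·A = (1−α)·B, so α = B/(A+B) = 0.046520/0.523444 ≈ 0.089.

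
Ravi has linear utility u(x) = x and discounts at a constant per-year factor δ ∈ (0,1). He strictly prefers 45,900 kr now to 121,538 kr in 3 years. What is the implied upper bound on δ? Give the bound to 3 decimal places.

The preference means 45900 > δ^3·121538.
Dividing by 121538: δ^3 < 0.37766. Both sides are positive, so the cube root keeps the direction.
δ < 0.37766^(1/3) = 0.723.

δ < 0.723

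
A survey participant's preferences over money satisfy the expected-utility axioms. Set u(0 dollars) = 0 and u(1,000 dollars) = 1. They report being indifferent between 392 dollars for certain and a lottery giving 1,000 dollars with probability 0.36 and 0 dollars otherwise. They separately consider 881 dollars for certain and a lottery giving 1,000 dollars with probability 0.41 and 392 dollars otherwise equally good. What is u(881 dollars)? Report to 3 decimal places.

0.622

First, u(392 dollars) = 0.36·u(1,000 dollars) + 0.64·u(0 dollars) = 0.36.
Chaining: u(881 dollars) = 0.41·1.00 + 0.59·0.36 = 0.6224.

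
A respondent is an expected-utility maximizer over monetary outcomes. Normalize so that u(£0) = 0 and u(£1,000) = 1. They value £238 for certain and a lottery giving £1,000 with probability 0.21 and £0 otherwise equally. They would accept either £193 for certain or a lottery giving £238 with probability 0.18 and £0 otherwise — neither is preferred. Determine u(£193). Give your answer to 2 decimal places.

The first gamble pins u(£238): it must equal 0.21·1 + 0.79·0 = 0.21.
The second indifference gives u(£193) = 0.18·u(£238) + 0.82·u(£0) = 0.18·0.21 + 0.82·0.00 = 0.0378.

0.04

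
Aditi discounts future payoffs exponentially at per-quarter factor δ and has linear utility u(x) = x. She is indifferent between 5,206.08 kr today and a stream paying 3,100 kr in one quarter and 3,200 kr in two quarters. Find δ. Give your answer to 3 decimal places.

The stream is worth 3100δ + 3200δ² today, so 3100δ + 3200δ² = 5206.08.
Rearranged: 3200δ² + 3100δ − 5206.08 = 0.
By the quadratic formula (taking the positive root), δ = (−3100 + √76247824.00) / 6400 ≈ 0.880.

δ ≈ 0.880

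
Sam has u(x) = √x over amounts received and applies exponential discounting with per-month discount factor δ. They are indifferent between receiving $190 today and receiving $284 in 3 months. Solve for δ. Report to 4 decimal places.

δ ≈ 0.9352

Equating discounted utilities: u(190) = δ^3·u(284) ⇒ δ^3 = u(190)/u(284).
Since u(x) = √x, δ^3 = √(190/284) = 0.81793.
So δ = 0.81793^(1/3) ≈ 0.9352.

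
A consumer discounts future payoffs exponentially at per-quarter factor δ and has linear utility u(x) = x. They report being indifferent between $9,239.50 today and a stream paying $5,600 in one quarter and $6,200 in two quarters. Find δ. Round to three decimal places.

Equating present values: 9239.50 = 5600δ + 6200δ².
Rearranged: 6200δ² + 5600δ − 9239.50 = 0.
The positive root is δ = [−5600 + √(5600² + 4·6200·9239.50)] / (2·6200) = (−5600 + 16140.000)/12400 ≈ 0.850.

δ ≈ 0.850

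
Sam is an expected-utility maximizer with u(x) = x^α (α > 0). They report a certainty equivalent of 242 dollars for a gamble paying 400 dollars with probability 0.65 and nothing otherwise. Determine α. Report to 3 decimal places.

Since u(0) = 0, the lottery's EU is 0.65·400^α.
Indifference: 242^α = 0.65·400^α, so (242/400)^α = 0.65.
Take logs: α = ln 0.65 / ln(242/400) ≈ 0.85723.

α ≈ 0.857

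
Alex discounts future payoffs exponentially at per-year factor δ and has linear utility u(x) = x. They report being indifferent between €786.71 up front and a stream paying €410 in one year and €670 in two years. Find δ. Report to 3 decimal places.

The stream is worth 410δ + 670δ² today, so 410δ + 670δ² = 786.71.
So 670δ² + 410δ − 786.71 = 0.
The positive root is δ = [−410 + √(410² + 4·670·786.71)] / (2·670) = (−410 + 1508.802)/1340 ≈ 0.820.

δ ≈ 0.820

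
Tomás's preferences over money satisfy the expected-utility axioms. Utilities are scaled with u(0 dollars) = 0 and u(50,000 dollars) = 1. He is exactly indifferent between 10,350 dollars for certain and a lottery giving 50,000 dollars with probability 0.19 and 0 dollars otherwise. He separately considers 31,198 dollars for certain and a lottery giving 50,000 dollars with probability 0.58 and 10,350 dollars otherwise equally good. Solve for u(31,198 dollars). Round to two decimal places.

The first gamble pins u(10,350 dollars): it must equal 0.19·1 + 0.81·0 = 0.19.
Then u(31,198 dollars) = 0.58·u(50,000 dollars) + 0.42·u(10,350 dollars) = 0.58·1.00 + 0.42·0.19 = 0.6598.

0.66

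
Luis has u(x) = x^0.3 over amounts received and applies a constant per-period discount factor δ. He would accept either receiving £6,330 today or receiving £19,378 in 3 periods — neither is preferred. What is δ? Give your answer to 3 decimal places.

Indifference means u(6330) = δ^3 · u(19378), so δ^3 = u(6330)/u(19378).
Since u(x) = x^0.3, δ^3 = (6330/19378)^0.3 = 0.32666^0.3 = 0.71487.
Taking the cube root: δ = 0.71487^(1/3) ≈ 0.894.

δ ≈ 0.894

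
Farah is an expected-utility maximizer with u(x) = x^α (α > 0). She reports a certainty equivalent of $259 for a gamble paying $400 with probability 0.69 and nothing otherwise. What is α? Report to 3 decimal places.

The lottery's expected utility is 0.69·u(400) + 0.31·u(0) = 0.69·400^α (since u(0) = 0 for α > 0).
Indifference: 259^α = 0.69·400^α, so (259/400)^α = 0.69.
α = ln(0.69) / ln(259/400) = -0.371064/-0.434636 ≈ 0.854.

α ≈ 0.854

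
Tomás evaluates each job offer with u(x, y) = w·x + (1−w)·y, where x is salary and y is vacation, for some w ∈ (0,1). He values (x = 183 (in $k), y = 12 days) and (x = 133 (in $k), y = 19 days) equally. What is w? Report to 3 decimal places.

w = 0.123

u(183,12) = u(133,19) means w·183 + (1−w)·12 = w·133 + (1−w)·19.
Collecting terms: w·50 = (1−w)·7.
The marginal rate of substitution is 7/50, so w = 7/(50+7) = 0.123.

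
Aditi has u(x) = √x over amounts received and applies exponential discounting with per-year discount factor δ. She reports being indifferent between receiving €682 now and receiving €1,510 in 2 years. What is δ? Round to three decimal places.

δ ≈ 0.820

Indifference means u(682) = δ^2 · u(1510), so δ^2 = u(682)/u(1510).
With u(x) = √x: δ^2 = √682/√1510 = √(682/1510) = 0.67205.
Taking the square root: δ = 0.67205^(1/2) ≈ 0.820.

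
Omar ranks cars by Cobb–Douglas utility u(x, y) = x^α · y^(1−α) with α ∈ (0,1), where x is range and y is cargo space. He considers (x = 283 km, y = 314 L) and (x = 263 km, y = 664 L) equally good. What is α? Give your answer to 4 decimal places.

α ≈ 0.9109

The Cobb–Douglas utilities coincide, so 283^α·314^(1−α) = 263^α·664^(1−α).
(283/263)^α = (664/314)^(1−α); take logs: α·ln(283/263) = (1−α)·ln(664/314), i.e. α·0.0732929 = (1−α)·0.7488892.
So α/(1−α) = (0.7488892)/(0.0732929) = 10.2177592, and α = 10.2177592/11.2177592 ≈ 0.9109.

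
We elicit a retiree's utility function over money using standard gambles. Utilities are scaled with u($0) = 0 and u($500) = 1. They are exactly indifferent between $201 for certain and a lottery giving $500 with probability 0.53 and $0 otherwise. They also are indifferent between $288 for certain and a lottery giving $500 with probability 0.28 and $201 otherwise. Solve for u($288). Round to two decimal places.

The first gamble pins u($201): it must equal 0.53·1 + 0.47·0 = 0.53.
Chaining: u($288) = 0.28·1.00 + 0.72·0.53 = 0.6616.

0.66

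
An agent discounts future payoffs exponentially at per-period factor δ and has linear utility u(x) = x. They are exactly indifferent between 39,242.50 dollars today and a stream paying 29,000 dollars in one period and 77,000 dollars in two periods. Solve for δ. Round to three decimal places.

Present value of the stream is 29000·δ + 77000·δ². Indifference gives 29000δ + 77000δ² = 39242.50.
That is, 77000δ² + 29000δ − 39242.50 = 0, a quadratic in δ.
δ = (−29000 + √(29000² + 4·77000·39242.50)) / (2·77000) = (−29000 + √12927690000.00) / 154000 ≈ 0.550.

δ ≈ 0.550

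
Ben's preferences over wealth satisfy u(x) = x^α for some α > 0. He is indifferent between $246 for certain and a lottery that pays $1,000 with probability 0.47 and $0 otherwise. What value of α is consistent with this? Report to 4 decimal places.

α ≈ 0.5384

Since u(0) = 0, the lottery's EU is 0.47·1000^α.
Equating: 246^α = 0.47·1000^α, i.e. 0.2460^α = 0.47.
Take logs: α = ln 0.47 / ln(246/1000) ≈ 0.538370.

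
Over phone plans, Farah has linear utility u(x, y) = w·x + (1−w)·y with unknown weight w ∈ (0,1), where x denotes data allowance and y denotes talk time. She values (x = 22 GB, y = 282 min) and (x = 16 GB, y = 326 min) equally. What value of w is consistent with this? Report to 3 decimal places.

u(22,282) = u(16,326) means w·22 + (1−w)·282 = w·16 + (1−w)·326.
Rearranging, 6·w − 44·(1−w) = 0.
So w/(1−w) = 44/6 = 7.3333, giving w = 44/(6+44) = 0.880.

w = 0.880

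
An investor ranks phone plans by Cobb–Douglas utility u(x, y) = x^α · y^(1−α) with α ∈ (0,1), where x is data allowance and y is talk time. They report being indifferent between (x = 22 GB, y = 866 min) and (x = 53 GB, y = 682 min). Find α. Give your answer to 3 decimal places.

The Cobb–Douglas utilities coincide, so 22^α·866^(1−α) = 53^α·682^(1−α).
Rearrange to (22/53)^α = (682/866)^(1−α) and take logs: α·-0.879249 = (1−α)·-0.238855.
Thus α·(-1.118104) = -0.238855, so α = -0.238855/-1.118104 ≈ 0.214.

α ≈ 0.214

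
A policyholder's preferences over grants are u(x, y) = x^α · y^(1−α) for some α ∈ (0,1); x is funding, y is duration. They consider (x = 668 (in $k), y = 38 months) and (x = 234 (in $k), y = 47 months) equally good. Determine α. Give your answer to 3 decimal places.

Indifference: 668^α · 38^(1−α) = 234^α · 47^(1−α).
(668/234)^α = (47/38)^(1−α); take logs: α·ln(668/234) = (1−α)·ln(47/38), i.e. α·1.048967 = (1−α)·0.212561.
So α/(1−α) = (0.212561)/(1.048967) = 0.202638, and α = 0.202638/1.202638 ≈ 0.168.

α ≈ 0.168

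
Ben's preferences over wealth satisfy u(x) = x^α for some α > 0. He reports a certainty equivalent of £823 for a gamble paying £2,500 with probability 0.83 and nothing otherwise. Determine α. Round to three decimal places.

α ≈ 0.168

The lottery's expected utility is 0.83·u(2500) + 0.17·u(0) = 0.83·2500^α (since u(0) = 0 for α > 0).
Equating: 823^α = 0.83·2500^α, i.e. 0.3292^α = 0.83.
Taking logs: α·ln(823/2500) = ln(0.83), so α = -0.186330 / -1.111090 ≈ 0.168.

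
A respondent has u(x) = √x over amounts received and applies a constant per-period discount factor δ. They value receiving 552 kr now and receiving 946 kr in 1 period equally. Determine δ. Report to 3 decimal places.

δ ≈ 0.764

Equating discounted utilities: u(552) = δ·u(946) ⇒ δ = u(552)/u(946).
With u(x) = √x: δ = √552/√946 = √(552/946) = 0.76388.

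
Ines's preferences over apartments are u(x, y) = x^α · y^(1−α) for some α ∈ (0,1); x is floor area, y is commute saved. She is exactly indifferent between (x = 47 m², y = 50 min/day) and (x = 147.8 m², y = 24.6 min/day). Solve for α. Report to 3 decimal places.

α ≈ 0.382

The Cobb–Douglas utilities coincide, so 47^α·50^(1−α) = 147.8^α·24.6^(1−α).
(47/147.8)^α = (24.6/50)^(1−α); take logs: α·ln(47/147.8) = (1−α)·ln(24.6/50), i.e. α·-1.145712 = (1−α)·-0.709277.
So α/(1−α) = (-0.709277)/(-1.145712) = 0.619071, and α = 0.619071/1.619071 ≈ 0.382.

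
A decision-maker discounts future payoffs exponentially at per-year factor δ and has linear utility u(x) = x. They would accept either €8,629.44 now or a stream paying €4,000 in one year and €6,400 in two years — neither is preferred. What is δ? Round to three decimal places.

Equating present values: 8629.44 = 4000δ + 6400δ².
So 6400δ² + 4000δ − 8629.44 = 0.
δ = (−4000 + √(4000² + 4·6400·8629.44)) / (2·6400) = (−4000 + √236913664.00) / 12800 ≈ 0.890.

δ ≈ 0.890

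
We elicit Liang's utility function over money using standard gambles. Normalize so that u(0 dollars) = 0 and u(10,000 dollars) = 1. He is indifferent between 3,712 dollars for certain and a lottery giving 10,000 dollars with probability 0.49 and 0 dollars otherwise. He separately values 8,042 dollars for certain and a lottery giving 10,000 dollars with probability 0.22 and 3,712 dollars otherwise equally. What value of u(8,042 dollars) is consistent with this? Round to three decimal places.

From the first indifference, u(3,712 dollars) = 0.49·u(10,000 dollars) + 0.51·u(0 dollars) = 0.49·1 + 0.51·0 = 0.49.
The second indifference gives u(8,042 dollars) = 0.22·u(10,000 dollars) + 0.78·u(3,712 dollars) = 0.22·1.00 + 0.78·0.49 = 0.6022.

0.602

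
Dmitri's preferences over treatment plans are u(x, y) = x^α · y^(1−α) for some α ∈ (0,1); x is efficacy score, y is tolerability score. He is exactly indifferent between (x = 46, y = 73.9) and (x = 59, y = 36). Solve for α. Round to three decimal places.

α ≈ 0.743

The Cobb–Douglas utilities coincide, so 46^α·73.9^(1−α) = 59^α·36^(1−α).
Taking logs: α·ln 46 + (1−α)·ln 73.9 = α·ln 59 + (1−α)·ln 36, i.e. α·-0.248896 = (1−α)·-0.719194.
Thus α·(-0.968090) = -0.719194, so α = -0.719194/-0.968090 ≈ 0.743.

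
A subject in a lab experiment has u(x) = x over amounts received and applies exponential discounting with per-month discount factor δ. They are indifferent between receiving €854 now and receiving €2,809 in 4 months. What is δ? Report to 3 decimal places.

δ ≈ 0.743

The payoff in 4 months is discounted by δ^4, so u(854) = δ^4·u(2809) and δ^4 = u(854)/u(2809).
With u(x) = x: δ^4 = 854/2809 = 0.30402.
So δ = 0.30402^(1/4) ≈ 0.743.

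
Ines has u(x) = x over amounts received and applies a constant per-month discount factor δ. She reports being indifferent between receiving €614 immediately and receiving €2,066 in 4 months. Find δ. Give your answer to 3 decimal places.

The payoff in 4 months is discounted by δ^4, so u(614) = δ^4·u(2066) and δ^4 = u(614)/u(2066).
With u(x) = x: δ^4 = 614/2066 = 0.29719.
So δ = 0.29719^(1/4) ≈ 0.738.

δ ≈ 0.738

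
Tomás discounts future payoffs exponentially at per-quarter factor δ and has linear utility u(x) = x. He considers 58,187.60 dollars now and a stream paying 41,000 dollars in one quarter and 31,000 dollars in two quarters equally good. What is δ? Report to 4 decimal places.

The stream is worth 41000δ + 31000δ² today, so 41000δ + 31000δ² = 58187.60.
That is, 31000δ² + 41000δ − 58187.60 = 0, a quadratic in δ.
δ = (−41000 + √(41000² + 4·31000·58187.60)) / (2·31000) = (−41000 + √8896262400.00) / 62000 ≈ 0.8600.

δ ≈ 0.8600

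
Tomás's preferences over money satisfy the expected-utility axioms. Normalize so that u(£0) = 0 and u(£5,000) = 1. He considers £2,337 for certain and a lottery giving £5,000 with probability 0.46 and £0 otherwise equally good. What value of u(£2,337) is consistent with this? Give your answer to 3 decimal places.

The indifference gives u(£2,337) = 0.46·u(£5,000) + 0.54·u(£0) = 0.46·1 + 0.54·0 = 0.46.

0.460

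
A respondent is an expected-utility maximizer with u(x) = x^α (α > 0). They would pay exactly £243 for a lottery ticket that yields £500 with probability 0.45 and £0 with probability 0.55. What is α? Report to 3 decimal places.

Since u(0) = 0, the lottery's EU is 0.45·500^α.
Equating: 243^α = 0.45·500^α, i.e. 0.4860^α = 0.45.
α = ln(0.45) / ln(243/500) = -0.798508/-0.721547 ≈ 1.107.

α ≈ 1.107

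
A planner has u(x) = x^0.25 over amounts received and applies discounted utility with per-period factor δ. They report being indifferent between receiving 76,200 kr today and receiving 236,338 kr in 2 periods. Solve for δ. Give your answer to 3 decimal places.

δ ≈ 0.868

The payoff in 2 periods is discounted by δ^2, so u(76200) = δ^2·u(236338) and δ^2 = u(76200)/u(236338).
With u(x) = x^0.25: δ^2 = 76200^0.25/236338^0.25 = (76200/236338)^0.25 = 0.75354.
So δ = 0.75354^(1/2) ≈ 0.868.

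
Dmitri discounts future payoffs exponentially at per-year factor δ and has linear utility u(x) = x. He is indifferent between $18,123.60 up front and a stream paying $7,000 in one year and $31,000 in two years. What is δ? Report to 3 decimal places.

Equating present values: 18123.60 = 7000δ + 31000δ².
Rearranged: 31000δ² + 7000δ − 18123.60 = 0.
The positive root is δ = [−7000 + √(7000² + 4·31000·18123.60)] / (2·31000) = (−7000 + 47920.000)/62000 ≈ 0.660.

δ ≈ 0.660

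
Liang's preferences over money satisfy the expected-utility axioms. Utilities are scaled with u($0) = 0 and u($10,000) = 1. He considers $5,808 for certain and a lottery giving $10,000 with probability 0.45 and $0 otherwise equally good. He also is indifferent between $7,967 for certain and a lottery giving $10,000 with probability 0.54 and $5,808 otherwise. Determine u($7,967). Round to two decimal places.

From the first indifference, u($5,808) = 0.45·u($10,000) + 0.55·u($0) = 0.45·1 + 0.55·0 = 0.45.
The second indifference gives u($7,967) = 0.54·u($10,000) + 0.46·u($5,808) = 0.54·1.00 + 0.46·0.45 = 0.7470.

0.75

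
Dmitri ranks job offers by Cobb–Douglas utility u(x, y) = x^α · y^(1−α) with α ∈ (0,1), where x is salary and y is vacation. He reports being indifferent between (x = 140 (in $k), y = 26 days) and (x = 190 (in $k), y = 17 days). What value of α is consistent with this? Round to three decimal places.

Set the two utilities equal: 140^α·26^(1−α) = 190^α·17^(1−α).
(140/190)^α = (17/26)^(1−α); take logs: α·ln(140/190) = (1−α)·ln(17/26), i.e. α·-0.305382 = (1−α)·-0.424883.
Thus α·(-0.730265) = -0.424883, so α = -0.424883/-0.730265 ≈ 0.582.

α ≈ 0.582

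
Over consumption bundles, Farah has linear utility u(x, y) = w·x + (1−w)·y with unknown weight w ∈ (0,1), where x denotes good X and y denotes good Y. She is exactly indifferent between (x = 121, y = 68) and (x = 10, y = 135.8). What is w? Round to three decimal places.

w = 0.379

Indifference: w·121 + (1−w)·68 = w·10 + (1−w)·135.8.
w·(121−10) = (1−w)·(135.8−68), i.e. w·111 = (1−w)·67.8.
So w/(1−w) = 67.8/111 = 0.6108, giving w = 67.8/(111+67.8) = 0.379.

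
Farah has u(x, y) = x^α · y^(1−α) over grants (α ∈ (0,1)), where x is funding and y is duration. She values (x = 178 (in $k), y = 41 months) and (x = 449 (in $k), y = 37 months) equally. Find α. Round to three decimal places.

α ≈ 0.100

Set the two utilities equal: 178^α·41^(1−α) = 449^α·37^(1−α).
Rearrange to (178/449)^α = (37/41)^(1−α) and take logs: α·-0.925239 = (1−α)·-0.102654.
With A = -0.925239 and B = -0.102654: α·A = (1−α)·B, so α = B/(A+B) = -0.102654/-1.027893 ≈ 0.100.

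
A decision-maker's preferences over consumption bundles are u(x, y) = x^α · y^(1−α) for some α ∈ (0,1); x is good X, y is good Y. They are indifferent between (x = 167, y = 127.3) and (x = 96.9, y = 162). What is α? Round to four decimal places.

α ≈ 0.3069

Indifference: 167^α · 127.3^(1−α) = 96.9^α · 162^(1−α).
(167/96.9)^α = (162/127.3)^(1−α); take logs: α·ln(167/96.9) = (1−α)·ln(162/127.3), i.e. α·0.5443143 = (1−α)·0.2410498.
Thus α·(0.7853641) = 0.2410498, so α = 0.2410498/0.7853641 ≈ 0.3069.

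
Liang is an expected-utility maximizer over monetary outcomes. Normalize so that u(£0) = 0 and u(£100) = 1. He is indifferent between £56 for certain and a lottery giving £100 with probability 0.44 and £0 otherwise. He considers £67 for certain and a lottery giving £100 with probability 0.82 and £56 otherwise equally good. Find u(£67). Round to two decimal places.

The first gamble pins u(£56): it must equal 0.44·1 + 0.56·0 = 0.44.
Chaining: u(£67) = 0.82·1.00 + 0.18·0.44 = 0.8992.

0.90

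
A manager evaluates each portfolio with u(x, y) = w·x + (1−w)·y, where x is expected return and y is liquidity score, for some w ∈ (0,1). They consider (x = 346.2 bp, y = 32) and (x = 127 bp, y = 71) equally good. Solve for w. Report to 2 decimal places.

w = 0.15

Equating utilities: w·346.2 + (1−w)·32 = w·127 + (1−w)·71.
w·(346.2−127) = (1−w)·(71−32), i.e. w·219.2 = (1−w)·39.
Hence w = 39/(219.2+39) = 39/258.2 = 0.15.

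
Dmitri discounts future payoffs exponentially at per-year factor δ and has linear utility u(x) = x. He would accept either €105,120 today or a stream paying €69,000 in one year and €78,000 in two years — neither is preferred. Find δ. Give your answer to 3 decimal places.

δ ≈ 0.800

Present value of the stream is 69000·δ + 78000·δ². Indifference gives 69000δ + 78000δ² = 105120.
Rearranged: 78000δ² + 69000δ − 105120 = 0.
By the quadratic formula (taking the positive root), δ = (−69000 + √37558440000.00) / 156000 ≈ 0.800.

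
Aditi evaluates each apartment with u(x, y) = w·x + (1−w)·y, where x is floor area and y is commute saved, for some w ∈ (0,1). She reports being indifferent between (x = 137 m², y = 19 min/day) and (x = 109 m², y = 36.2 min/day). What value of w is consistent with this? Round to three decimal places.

u(137,19) = u(109,36.2) means w·137 + (1−w)·19 = w·109 + (1−w)·36.2.
Collecting terms: w·28 = (1−w)·17.2.
The marginal rate of substitution is 17.2/28, so w = 17.2/(28+17.2) = 0.381.

w = 0.381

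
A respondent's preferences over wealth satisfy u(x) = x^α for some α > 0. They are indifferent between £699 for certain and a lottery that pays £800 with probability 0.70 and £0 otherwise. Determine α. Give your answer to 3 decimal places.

α ≈ 2.643

The lottery's expected utility is 0.70·u(800) + 0.30·u(0) = 0.70·800^α (since u(0) = 0 for α > 0).
Indifference: 699^α = 0.70·800^α, so (699/800)^α = 0.70.
Take logs: α = ln 0.70 / ln(699/800) ≈ 2.64280.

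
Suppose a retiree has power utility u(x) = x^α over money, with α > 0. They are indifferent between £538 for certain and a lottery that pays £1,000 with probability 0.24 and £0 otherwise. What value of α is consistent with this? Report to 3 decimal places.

α ≈ 2.302

The lottery's expected utility is 0.24·u(1000) + 0.76·u(0) = 0.24·1000^α (since u(0) = 0 for α > 0).
Indifference: 538^α = 0.24·1000^α, so (538/1000)^α = 0.24.
Take logs: α = ln 0.24 / ln(538/1000) ≈ 2.30218.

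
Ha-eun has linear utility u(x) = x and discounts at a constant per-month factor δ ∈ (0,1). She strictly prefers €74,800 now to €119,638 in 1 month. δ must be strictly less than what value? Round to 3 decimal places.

Under u(x) = x this choice says 74800 > δ·119638.
So δ < 74800/119638 = 0.62522.

δ < 0.625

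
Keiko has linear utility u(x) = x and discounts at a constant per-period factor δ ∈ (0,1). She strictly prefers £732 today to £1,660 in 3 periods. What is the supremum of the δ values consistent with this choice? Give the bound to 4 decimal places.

Comparing present values: 732 > δ^3·1660.
Dividing by 1660: δ^3 < 0.44096. Both sides are positive, so the cube root keeps the direction.
δ < (732/1660)^(1/3) ≈ 0.7611.

δ < 0.7611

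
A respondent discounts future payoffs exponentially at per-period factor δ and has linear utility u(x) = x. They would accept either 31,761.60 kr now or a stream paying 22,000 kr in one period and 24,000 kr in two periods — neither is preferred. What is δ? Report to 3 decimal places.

δ ≈ 0.780

The stream is worth 22000δ + 24000δ² today, so 22000δ + 24000δ² = 31761.60.
Rearranged: 24000δ² + 22000δ − 31761.60 = 0.
The positive root is δ = [−22000 + √(22000² + 4·24000·31761.60)] / (2·24000) = (−22000 + 59440.000)/48000 ≈ 0.780.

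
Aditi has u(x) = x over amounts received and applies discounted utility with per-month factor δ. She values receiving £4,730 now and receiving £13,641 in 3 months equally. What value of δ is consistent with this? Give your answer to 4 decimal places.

Equating discounted utilities: u(4730) = δ^3·u(13641) ⇒ δ^3 = u(4730)/u(13641).
With u(x) = x: δ^3 = 4730/13641 = 0.34675.
Hence δ = (0.34675)^(1/3) = 0.702541.

δ ≈ 0.7025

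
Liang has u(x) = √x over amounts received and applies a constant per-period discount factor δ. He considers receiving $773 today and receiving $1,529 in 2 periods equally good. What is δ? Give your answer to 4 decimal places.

δ ≈ 0.8432

Equating discounted utilities: u(773) = δ^2·u(1529) ⇒ δ^2 = u(773)/u(1529).
With u(x) = √x: δ^2 = √773/√1529 = √(773/1529) = 0.71103.
Hence δ = (0.71103)^(1/2) = 0.843224.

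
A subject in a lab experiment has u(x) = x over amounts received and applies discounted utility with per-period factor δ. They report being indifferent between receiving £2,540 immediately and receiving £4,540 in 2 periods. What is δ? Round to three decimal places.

Indifference means u(2540) = δ^2 · u(4540), so δ^2 = u(2540)/u(4540).
With u(x) = x: δ^2 = 2540/4540 = 0.55947.
Hence δ = (0.55947)^(1/2) = 0.74798.

δ ≈ 0.748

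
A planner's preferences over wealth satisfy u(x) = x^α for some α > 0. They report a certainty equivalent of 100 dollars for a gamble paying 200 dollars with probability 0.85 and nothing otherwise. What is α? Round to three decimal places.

α ≈ 0.234

EU(lottery) = 0.85·200^α + 0.15·0 = 0.85·200^α.
Indifference: 100^α = 0.85·200^α, so (100/200)^α = 0.85.
α = ln(0.85) / ln(100/200) = -0.162519/-0.693147 ≈ 0.234.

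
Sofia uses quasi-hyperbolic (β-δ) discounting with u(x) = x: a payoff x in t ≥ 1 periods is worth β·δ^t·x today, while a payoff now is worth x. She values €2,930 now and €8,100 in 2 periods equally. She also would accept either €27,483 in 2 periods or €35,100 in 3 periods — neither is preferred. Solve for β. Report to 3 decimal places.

β ≈ 0.590

From the later pair, β·δ^2·27483 = β·δ^3·35100; dividing through, δ = 27483/35100 = 0.78299.
Now use the now-vs-future pair: 2930 = β·δ^2·8100 gives β = 2930/(0.61308·8100) ≈ 0.590.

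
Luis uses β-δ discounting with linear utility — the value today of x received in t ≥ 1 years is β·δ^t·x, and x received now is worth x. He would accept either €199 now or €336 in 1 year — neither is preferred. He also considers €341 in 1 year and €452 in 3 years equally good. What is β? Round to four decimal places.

The second indifference involves only future payoffs, so β cancels: β·δ^1·341 = β·δ^3·452, giving δ^2 = 341/452 = 0.75442, so δ = 0.86858.
Now use the now-vs-future pair: 199 = β·δ·336 gives β = 199/(0.86858·336) ≈ 0.6819.

β ≈ 0.6819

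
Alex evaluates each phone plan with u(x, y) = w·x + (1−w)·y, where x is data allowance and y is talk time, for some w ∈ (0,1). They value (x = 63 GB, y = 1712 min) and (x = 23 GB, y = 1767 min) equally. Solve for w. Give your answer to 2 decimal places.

w = 0.58

Indifference: w·63 + (1−w)·1712 = w·23 + (1−w)·1767.
Rearranging, 40·w − 55·(1−w) = 0.
So w/(1−w) = 55/40 = 1.3750, giving w = 55/(40+55) = 0.58.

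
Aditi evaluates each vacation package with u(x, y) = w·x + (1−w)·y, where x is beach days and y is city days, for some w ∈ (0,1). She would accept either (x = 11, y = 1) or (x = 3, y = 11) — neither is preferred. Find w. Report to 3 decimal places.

u(11,1) = u(3,11) means w·11 + (1−w)·1 = w·3 + (1−w)·11.
w·(11−3) = (1−w)·(11−1), i.e. w·8 = (1−w)·10.
So w/(1−w) = 10/8 = 1.2500, giving w = 10/(8+10) = 0.556.

w = 0.556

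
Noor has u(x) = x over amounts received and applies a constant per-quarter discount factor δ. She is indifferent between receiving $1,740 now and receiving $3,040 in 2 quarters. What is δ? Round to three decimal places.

δ ≈ 0.757

Indifference means u(1740) = δ^2 · u(3040), so δ^2 = u(1740)/u(3040).
With u(x) = x: δ^2 = 1740/3040 = 0.57237.
So δ = 0.57237^(1/2) ≈ 0.757.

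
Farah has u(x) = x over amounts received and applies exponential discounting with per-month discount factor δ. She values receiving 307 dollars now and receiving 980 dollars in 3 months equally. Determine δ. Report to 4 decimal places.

Indifference means u(307) = δ^3 · u(980), so δ^3 = u(307)/u(980).
With u(x) = x: δ^3 = 307/980 = 0.31327.
So δ = 0.31327^(1/3) ≈ 0.6792.

δ ≈ 0.6792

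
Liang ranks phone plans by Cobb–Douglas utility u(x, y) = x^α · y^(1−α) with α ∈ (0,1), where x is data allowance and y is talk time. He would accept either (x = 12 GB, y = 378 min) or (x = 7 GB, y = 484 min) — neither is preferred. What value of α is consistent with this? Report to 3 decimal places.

Indifference: 12^α · 378^(1−α) = 7^α · 484^(1−α).
Rearrange to (12/7)^α = (484/378)^(1−α) and take logs: α·0.538997 = (1−α)·0.247191.
With A = 0.538997 and B = 0.247191: α·A = (1−α)·B, so α = B/(A+B) = 0.247191/0.786188 ≈ 0.314.

α ≈ 0.314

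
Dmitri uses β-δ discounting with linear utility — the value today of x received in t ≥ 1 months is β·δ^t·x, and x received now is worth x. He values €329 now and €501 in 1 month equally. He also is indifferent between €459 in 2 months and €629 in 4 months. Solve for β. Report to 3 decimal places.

Both payoffs in the second observation are in the future, so β drops out: δ^2·459 = δ^4·629 ⇒ δ^2 = 459/629 = 0.72973, so δ = 0.85424.
The first indifference: 329 = β·δ·501, so β = 329/(δ·501) = 329/(0.85424·501) ≈ 0.769.

β ≈ 0.769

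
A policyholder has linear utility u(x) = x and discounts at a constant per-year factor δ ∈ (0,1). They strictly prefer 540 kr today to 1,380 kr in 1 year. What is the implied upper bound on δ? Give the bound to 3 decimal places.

δ < 0.391

The preference means 540 > δ·1380.
So δ < 540/1380 = 0.39130.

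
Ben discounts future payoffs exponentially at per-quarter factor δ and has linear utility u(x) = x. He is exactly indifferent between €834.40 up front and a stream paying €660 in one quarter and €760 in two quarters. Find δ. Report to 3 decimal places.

δ ≈ 0.700

Present value of the stream is 660·δ + 760·δ². Indifference gives 660δ + 760δ² = 834.40.
So 760δ² + 660δ − 834.40 = 0.
δ = (−660 + √(660² + 4·760·834.40)) / (2·760) = (−660 + √2972176.00) / 1520 ≈ 0.700.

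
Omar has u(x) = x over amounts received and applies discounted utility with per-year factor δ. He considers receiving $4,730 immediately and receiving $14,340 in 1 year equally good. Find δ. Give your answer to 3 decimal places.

δ ≈ 0.330

Equating discounted utilities: u(4730) = δ·u(14340) ⇒ δ = u(4730)/u(14340).
With u(x) = x: δ = 4730/14340 = 0.32985.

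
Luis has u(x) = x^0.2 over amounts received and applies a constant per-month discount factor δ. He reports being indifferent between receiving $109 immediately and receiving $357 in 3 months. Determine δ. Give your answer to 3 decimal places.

The payoff in 3 months is discounted by δ^3, so u(109) = δ^3·u(357) and δ^3 = u(109)/u(357).
With u(x) = x^0.2: δ^3 = 109^0.2/357^0.2 = (109/357)^0.2 = 0.78877.
Taking the cube root: δ = 0.78877^(1/3) ≈ 0.924.

δ ≈ 0.924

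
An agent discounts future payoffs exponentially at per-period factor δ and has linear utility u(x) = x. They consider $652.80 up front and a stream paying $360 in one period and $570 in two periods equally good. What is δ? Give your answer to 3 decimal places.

δ ≈ 0.800

Present value of the stream is 360·δ + 570·δ². Indifference gives 360δ + 570δ² = 652.80.
So 570δ² + 360δ − 652.80 = 0.
δ = (−360 + √(360² + 4·570·652.80)) / (2·570) = (−360 + √1617984.00) / 1140 ≈ 0.800.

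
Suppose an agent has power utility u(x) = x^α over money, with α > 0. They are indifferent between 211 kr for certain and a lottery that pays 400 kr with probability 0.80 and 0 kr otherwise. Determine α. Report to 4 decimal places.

α ≈ 0.3489

Since u(0) = 0, the lottery's EU is 0.80·400^α.
Setting u(211) equal to that: 211^α = 0.80·400^α ⇒ (211/400)^α = 0.80.
Taking logs: α·ln(211/400) = ln(0.80), so α = -0.2231436 / -0.6396064 ≈ 0.3489.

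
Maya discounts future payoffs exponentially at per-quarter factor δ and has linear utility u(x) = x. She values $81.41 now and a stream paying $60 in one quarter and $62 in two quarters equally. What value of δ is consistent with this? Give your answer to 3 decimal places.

δ ≈ 0.760

Present value of the stream is 60·δ + 62·δ². Indifference gives 60δ + 62δ² = 81.41.
That is, 62δ² + 60δ − 81.41 = 0, a quadratic in δ.
By the quadratic formula (taking the positive root), δ = (−60 + √23789.68) / 124 ≈ 0.760.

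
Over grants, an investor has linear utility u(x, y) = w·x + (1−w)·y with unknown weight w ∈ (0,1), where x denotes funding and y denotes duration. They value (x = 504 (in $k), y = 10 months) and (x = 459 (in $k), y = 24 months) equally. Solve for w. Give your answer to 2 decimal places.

w = 0.24

u(504,10) = u(459,24) means w·504 + (1−w)·10 = w·459 + (1−w)·24.
w·(504−459) = (1−w)·(24−10), i.e. w·45 = (1−w)·14.
Hence w = 14/(45+14) = 14/59 = 0.24.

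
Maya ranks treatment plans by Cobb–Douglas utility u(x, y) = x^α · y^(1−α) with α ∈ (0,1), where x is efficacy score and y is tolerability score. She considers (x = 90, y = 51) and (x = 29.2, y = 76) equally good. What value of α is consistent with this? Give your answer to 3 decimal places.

α ≈ 0.262

Set the two utilities equal: 90^α·51^(1−α) = 29.2^α·76^(1−α).
Rearrange to (90/29.2)^α = (76/51)^(1−α) and take logs: α·1.125641 = (1−α)·0.398908.
So α/(1−α) = (0.398908)/(1.125641) = 0.354383, and α = 0.354383/1.354383 ≈ 0.262.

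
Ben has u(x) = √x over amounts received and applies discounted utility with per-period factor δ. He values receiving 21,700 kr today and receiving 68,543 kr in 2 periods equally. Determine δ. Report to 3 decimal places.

δ ≈ 0.750

Equating discounted utilities: u(21700) = δ^2·u(68543) ⇒ δ^2 = u(21700)/u(68543).
With u(x) = √x: δ^2 = √21700/√68543 = √(21700/68543) = 0.56266.
Taking the square root: δ = 0.56266^(1/2) ≈ 0.750.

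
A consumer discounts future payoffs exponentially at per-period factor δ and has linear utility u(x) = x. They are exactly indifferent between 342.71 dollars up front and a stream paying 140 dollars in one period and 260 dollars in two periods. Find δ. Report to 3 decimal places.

δ ≈ 0.910

Present value of the stream is 140·δ + 260·δ². Indifference gives 140δ + 260δ² = 342.71.
That is, 260δ² + 140δ − 342.71 = 0, a quadratic in δ.
δ = (−140 + √(140² + 4·260·342.71)) / (2·260) = (−140 + √376018.40) / 520 ≈ 0.910.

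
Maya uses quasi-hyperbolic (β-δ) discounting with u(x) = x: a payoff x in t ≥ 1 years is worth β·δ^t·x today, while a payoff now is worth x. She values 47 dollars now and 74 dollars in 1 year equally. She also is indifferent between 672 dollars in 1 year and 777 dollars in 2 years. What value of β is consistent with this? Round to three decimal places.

β ≈ 0.734

The second indifference involves only future payoffs, so β cancels: β·δ^1·672 = β·δ^2·777, giving δ = 672/777 = 0.86486.
Substituting δ into 47 = β·δ·74: β = 47/(64.000) ≈ 0.734.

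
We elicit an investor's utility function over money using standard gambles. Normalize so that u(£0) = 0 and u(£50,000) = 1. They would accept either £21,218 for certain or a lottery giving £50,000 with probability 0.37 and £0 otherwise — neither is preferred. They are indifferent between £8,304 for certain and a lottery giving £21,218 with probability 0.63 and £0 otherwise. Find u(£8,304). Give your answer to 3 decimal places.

First, u(£21,218) = 0.37·u(£50,000) + 0.63·u(£0) = 0.37.
Chaining: u(£8,304) = 0.63·0.37 + 0.37·0.00 = 0.2331.

0.233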